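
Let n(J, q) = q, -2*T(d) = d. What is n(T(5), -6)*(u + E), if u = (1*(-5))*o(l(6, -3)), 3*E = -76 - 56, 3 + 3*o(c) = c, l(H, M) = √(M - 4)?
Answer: 234 + 10*I*√7 ≈ 234.0 + 26.458*I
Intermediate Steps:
l(H, M) = √(-4 + M)
o(c) = -1 + c/3
T(d) = -d/2
E = -44 (E = (-76 - 56)/3 = (⅓)*(-132) = -44)
u = 5 - 5*I*√7/3 (u = (1*(-5))*(-1 + √(-4 - 3)/3) = -5*(-1 + √(-7)/3) = -5*(-1 + (I*√7)/3) = -5*(-1 + I*√7/3) = 5 - 5*I*√7/3 ≈ 5.0 - 4.4096*I)
n(T(5), -6)*(u + E) = -6*((5 - 5*I*√7/3) - 44) = -6*(-39 - 5*I*√7/3) = 234 + 10*I*√7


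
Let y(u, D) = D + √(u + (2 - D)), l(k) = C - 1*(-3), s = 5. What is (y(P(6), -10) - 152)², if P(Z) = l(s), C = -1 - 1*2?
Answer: 26256 - 648*√3 ≈ 25134.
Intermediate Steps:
C = -3 (C = -1 - 2 = -3)
l(k) = 0 (l(k) = -3 - 1*(-3) = -3 + 3 = 0)
P(Z) = 0
y(u, D) = D + √(2 + u - D)
(y(P(6), -10) - 152)² = ((-10 + √(2 + 0 - 1*(-10))) - 152)² = ((-10 + √(2 + 0 + 10)) - 152)² = ((-10 + √12) - 152)² = ((-10 + 2*√3) - 152)² = (-162 + 2*√3)²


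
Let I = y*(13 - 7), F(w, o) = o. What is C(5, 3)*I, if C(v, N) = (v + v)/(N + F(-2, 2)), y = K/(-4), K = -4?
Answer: 12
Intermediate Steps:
y = 1 (y = -4/(-4) = -4*(-¼) = 1)
C(v, N) = 2*v/(2 + N) (C(v, N) = (v + v)/(N + 2) = (2*v)/(2 + N) = 2*v/(2 + N))
I = 6 (I = 1*(13 - 7) = 1*6 = 6)
C(5, 3)*I = (2*5/(2 + 3))*6 = (2*5/5)*6 = (2*5*(⅕))*6 = 2*6 = 12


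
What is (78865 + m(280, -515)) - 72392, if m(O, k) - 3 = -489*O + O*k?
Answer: -274644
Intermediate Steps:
m(O, k) = 3 - 489*O + O*k (m(O, k) = 3 + (-489*O + O*k) = 3 - 489*O + O*k)
(78865 + m(280, -515)) - 72392 = (78865 + (3 - 489*280 + 280*(-515))) - 72392 = (78865 + (3 - 136920 - 144200)) - 72392 = (78865 - 281117) - 72392 = -202252 - 72392 = -274644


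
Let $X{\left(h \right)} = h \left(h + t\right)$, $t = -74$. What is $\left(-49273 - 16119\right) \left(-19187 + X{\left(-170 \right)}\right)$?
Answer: $-1457783856$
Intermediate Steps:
$X{\left(h \right)} = h \left(-74 + h\right)$ ($X{\left(h \right)} = h \left(h - 74\right) = h \left(-74 + h\right)$)
$\left(-49273 - 16119\right) \left(-19187 + X{\left(-170 \right)}\right) = \left(-49273 - 16119\right) \left(-19187 - 170 \left(-74 - 170\right)\right) = - 65392 \left(-19187 - -41480\right) = - 65392 \left(-19187 + 41480\right) = \left(-65392\right) 22293 = -1457783856$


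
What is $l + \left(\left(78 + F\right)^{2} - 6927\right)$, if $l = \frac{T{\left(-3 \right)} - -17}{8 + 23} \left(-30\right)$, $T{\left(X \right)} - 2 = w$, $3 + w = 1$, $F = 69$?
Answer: $\frac{454632}{31} \approx 14666.0$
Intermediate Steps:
$w = -2$ ($w = -3 + 1 = -2$)
$T{\left(X \right)} = 0$ ($T{\left(X \right)} = 2 - 2 = 0$)
$l = - \frac{510}{31}$ ($l = \frac{0 - -17}{8 + 23} \left(-30\right) = \frac{0 + 17}{31} \left(-30\right) = \frac{1}{31} \cdot 17 \left(-30\right) = \frac{17}{31} \left(-30\right) = - \frac{510}{31} \approx -16.452$)
$l + \left(\left(78 + F\right)^{2} - 6927\right) = - \frac{510}{31} - \left(6927 - \left(78 + 69\right)^{2}\right) = - \frac{510}{31} - \left(6927 - 147^{2}\right) = - \frac{510}{31} + \left(21609 - 6927\right) = - \frac{510}{31} + 14682 = \frac{454632}{31}$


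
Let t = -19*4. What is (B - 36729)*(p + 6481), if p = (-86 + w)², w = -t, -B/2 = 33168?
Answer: -678270765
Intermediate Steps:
B = -66336 (B = -2*33168 = -66336)
t = -76
w = 76 (w = -1*(-76) = 76)
p = 100 (p = (-86 + 76)² = (-10)² = 100)
(B - 36729)*(p + 6481) = (-66336 - 36729)*(100 + 6481) = -103065*6581 = -678270765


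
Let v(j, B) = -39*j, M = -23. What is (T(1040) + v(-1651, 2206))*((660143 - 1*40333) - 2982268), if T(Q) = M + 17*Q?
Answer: -193830229068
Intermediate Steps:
T(Q) = -23 + 17*Q
(T(1040) + v(-1651, 2206))*((660143 - 1*40333) - 2982268) = ((-23 + 17*1040) - 39*(-1651))*((660143 - 1*40333) - 2982268) = ((-23 + 17680) + 64389)*((660143 - 40333) - 2982268) = (17657 + 64389)*(619810 - 2982268) = 82046*(-2362458) = -193830229068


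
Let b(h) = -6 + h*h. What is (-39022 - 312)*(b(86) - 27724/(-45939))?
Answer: -13354559081956/45939 ≈ -2.9070e+8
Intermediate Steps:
b(h) = -6 + h²
(-39022 - 312)*(b(86) - 27724/(-45939)) = (-39022 - 312)*((-6 + 86²) - 27724/(-45939)) = -39334*((-6 + 7396) - 27724*(-1/45939)) = -39334*(7390 + 27724/45939) = -39334*339516934/45939 = -13354559081956/45939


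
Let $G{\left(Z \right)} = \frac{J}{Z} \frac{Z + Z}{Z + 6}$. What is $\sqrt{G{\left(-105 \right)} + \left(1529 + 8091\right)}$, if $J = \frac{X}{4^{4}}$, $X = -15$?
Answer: $\frac{137 \sqrt{142890}}{528} \approx 98.082$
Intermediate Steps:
$J = - \frac{15}{256}$ ($J = - \frac{15}{4^{4}} = - \frac{15}{256} \approx -0.058594$)
$G{\left(Z \right)} = - \frac{15}{128 \left(6 + Z\right)}$ ($G{\left(Z \right)} = - \frac{15}{256 Z} \frac{Z + Z}{Z + 6} = - \frac{15}{256 Z} \frac{2 Z}{6 + Z} = - \frac{15}{128 \left(6 + Z\right)}$)
$\sqrt{G{\left(-105 \right)} + \left(1529 + 8091\right)} = \sqrt{- \frac{15}{768 + 128 \left(-105\right)} + \left(1529 + 8091\right)} = \sqrt{- \frac{15}{768 - 13440} + 9620} = \sqrt{- \frac{15}{-12672} + 9620} = \sqrt{\left(-15\right) \left(- \frac{1}{12672}\right) + 9620} = \sqrt{\frac{5}{4224} + 9620} = \sqrt{\frac{40634885}{4224}} = \frac{137 \sqrt{142890}}{528}$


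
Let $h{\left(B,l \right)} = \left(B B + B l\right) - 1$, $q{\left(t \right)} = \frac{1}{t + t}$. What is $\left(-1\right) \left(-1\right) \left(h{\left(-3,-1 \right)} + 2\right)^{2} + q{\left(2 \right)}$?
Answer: $\frac{677}{4} \approx 169.25$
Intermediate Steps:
$q{\left(t \right)} = \frac{1}{2 t}$
$h{\left(B,l \right)} = -1 + B^{2} + B l$ ($h{\left(B,l \right)} = \left(B^{2} + B l\right) - 1 = -1 + B^{2} + B l$)
$\left(-1\right) \left(-1\right) \left(h{\left(-3,-1 \right)} + 2\right)^{2} + q{\left(2 \right)} = \left(-1\right) \left(-1\right) \left(\left(-1 + \left(-3\right)^{2} - -3\right) + 2\right)^{2} + \frac{1}{2 \cdot 2} = 1 \left(\left(-1 + 9 + 3\right) + 2\right)^{2} + \frac{1}{2} \cdot \frac{1}{2} = 1 \left(11 + 2\right)^{2} + \frac{1}{4} = 1 \cdot 13^{2} + \frac{1}{4} = 1 \cdot 169 + \frac{1}{4} = 169 + \frac{1}{4} = \frac{677}{4}$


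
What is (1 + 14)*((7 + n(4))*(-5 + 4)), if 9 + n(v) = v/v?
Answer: 15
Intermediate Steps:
n(v) = -8 (n(v) = -9 + v/v = -9 + 1 = -8)
(1 + 14)*((7 + n(4))*(-5 + 4)) = (1 + 14)*((7 - 8)*(-5 + 4)) = 15*(-1*(-1)) = 15*1 = 15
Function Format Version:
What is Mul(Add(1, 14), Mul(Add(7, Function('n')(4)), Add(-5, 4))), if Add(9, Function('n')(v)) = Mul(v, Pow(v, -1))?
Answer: 15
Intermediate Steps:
Function('n')(v) = -8 (Function('n')(v) = Add(-9, Mul(v, Pow(v, -1))) = Add(-9, 1) = -8)
Mul(Add(1, 14), Mul(Add(7, Function('n')(4)), Add(-5, 4))) = Mul(Add(1, 14), Mul(Add(7, -8), Add(-5, 4))) = Mul(15, Mul(-1, -1)) = Mul(15, 1) = 15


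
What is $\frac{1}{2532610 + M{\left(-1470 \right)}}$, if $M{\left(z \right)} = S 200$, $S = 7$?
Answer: $\frac{1}{2534010} \approx 3.9463 \cdot 10^{-7}$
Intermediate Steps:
$M{\left(z \right)} = 1400$ ($M{\left(z \right)} = 7 \cdot 200 = 1400$)
$\frac{1}{2532610 + M{\left(-1470 \right)}} = \frac{1}{2532610 + 1400} = \frac{1}{2534010}$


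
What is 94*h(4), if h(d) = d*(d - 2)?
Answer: 752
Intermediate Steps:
h(d) = d*(-2 + d)
94*h(4) = 94*(4*(-2 + 4)) = 94*(4*2) = 94*8 = 752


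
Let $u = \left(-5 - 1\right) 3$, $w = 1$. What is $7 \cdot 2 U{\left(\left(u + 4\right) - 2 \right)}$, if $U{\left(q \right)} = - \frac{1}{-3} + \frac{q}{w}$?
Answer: $- \frac{658}{3} \approx -219.33$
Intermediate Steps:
$u = -18$ ($u = \left(-6\right) 3 = -18$)
$U{\left(q \right)} = \frac{1}{3} + q$ ($U{\left(q \right)} = - \frac{1}{-3} + \frac{q}{1} = \left(-1\right) \left(- \frac{1}{3}\right) + q 1 = \frac{1}{3} + q$)
$7 \cdot 2 U{\left(\left(u + 4\right) - 2 \right)} = 7 \cdot 2 \left(\frac{1}{3} + \left(\left(-18 + 4\right) - 2\right)\right) = 14 \left(\frac{1}{3} - 16\right) = 14 \left(- \frac{47}{3}\right) = - \frac{658}{3}$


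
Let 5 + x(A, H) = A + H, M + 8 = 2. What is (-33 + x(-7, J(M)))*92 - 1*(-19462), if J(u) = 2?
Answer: 15506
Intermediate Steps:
M = -6 (M = -8 + 2 = -6)
x(A, H) = -5 + A + H (x(A, H) = -5 + (A + H) = -5 + A + H)
(-33 + x(-7, J(M)))*92 - 1*(-19462) = (-33 + (-5 - 7 + 2))*92 - 1*(-19462) = (-33 - 10)*92 + 19462 = -43*92 + 19462 = -3956 + 19462 = 15506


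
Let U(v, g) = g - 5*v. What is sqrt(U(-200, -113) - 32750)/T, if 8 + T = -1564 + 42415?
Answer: I*sqrt(31863)/40843 ≈ 0.0043704*I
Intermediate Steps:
T = 40843 (T = -8 + (-1564 + 42415) = -8 + 40851 = 40843)
sqrt(U(-200, -113) - 32750)/T = sqrt((-113 - 5*(-200)) - 32750)/40843 = sqrt((-113 + 1000) - 32750)*(1/40843) = sqrt(887 - 32750)*(1/40843) = sqrt(-31863)*(1/40843) = (I*sqrt(31863))*(1/40843) = I*sqrt(31863)/40843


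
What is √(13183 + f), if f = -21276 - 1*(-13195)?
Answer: √5102 ≈ 71.428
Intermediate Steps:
f = -8081 (f = -21276 + 13195 = -8081)
√(13183 + f) = √(13183 - 8081) = √5102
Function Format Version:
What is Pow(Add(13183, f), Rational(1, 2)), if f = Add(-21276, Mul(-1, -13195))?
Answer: Pow(5102, Rational(1, 2)) ≈ 71.428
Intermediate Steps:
f = -8081 (f = Add(-21276, 13195) = -8081)
Pow(Add(13183, f), Rational(1, 2)) = Pow(Add(13183, -8081), Rational(1, 2)) = Pow(5102, Rational(1, 2))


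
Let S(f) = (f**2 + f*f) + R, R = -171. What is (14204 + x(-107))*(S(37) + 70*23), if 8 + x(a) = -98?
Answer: 58887346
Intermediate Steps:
S(f) = -171 + 2*f**2 (S(f) = (f**2 + f*f) - 171 = (f**2 + f**2) - 171 = 2*f**2 - 171 = -171 + 2*f**2)
x(a) = -106 (x(a) = -8 - 98 = -106)
(14204 + x(-107))*(S(37) + 70*23) = (14204 - 106)*((-171 + 2*37**2) + 70*23) = 14098*((-171 + 2*1369) + 1610) = 14098*((-171 + 2738) + 1610) = 14098*(2567 + 1610) = 14098*4177 = 58887346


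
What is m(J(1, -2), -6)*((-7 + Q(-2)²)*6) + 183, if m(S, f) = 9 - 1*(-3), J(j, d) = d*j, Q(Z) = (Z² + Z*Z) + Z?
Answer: 2271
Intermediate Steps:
Q(Z) = Z + 2*Z² (Q(Z) = (Z² + Z²) + Z = 2*Z² + Z = Z + 2*Z²)
m(S, f) = 12 (m(S, f) = 9 + 3 = 12)
m(J(1, -2), -6)*((-7 + Q(-2)²)*6) + 183 = 12*((-7 + (-2*(1 + 2*(-2)))²)*6) + 183 = 12*((-7 + (-2*(1 - 4))²)*6) + 183 = 12*((-7 + (-2*(-3))²)*6) + 183 = 12*((-7 + 6²)*6) + 183 = 12*((-7 + 36)*6) + 183 = 12*(29*6) + 183 = 12*174 + 183 = 2088 + 183 = 2271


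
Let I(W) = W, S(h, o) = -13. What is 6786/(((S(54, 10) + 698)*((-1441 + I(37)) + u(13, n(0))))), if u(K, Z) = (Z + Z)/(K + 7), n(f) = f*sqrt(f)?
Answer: -29/4110 ≈ -0.0070560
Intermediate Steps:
n(f) = f**(3/2)
u(K, Z) = 2*Z/(7 + K) (u(K, Z) = (2*Z)/(7 + K) = 2*Z/(7 + K))
6786/(((S(54, 10) + 698)*((-1441 + I(37)) + u(13, n(0))))) = 6786/(((-13 + 698)*((-1441 + 37) + 2*0**(3/2)/(7 + 13)))) = 6786/((685*(-1404 + 2*0/20))) = 6786/((685*(-1404 + 2*0*(1/20)))) = 6786/((685*(-1404 + 0))) = 6786/((685*(-1404))) = 6786/(-961740) = 6786*(-1/961740) = -29/4110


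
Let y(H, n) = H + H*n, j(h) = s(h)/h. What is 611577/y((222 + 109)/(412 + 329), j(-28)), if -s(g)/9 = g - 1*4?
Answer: -244019223/1655 ≈ -1.4744e+5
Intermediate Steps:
s(g) = 36 - 9*g (s(g) = -9*(g - 1*4) = -9*(g - 4) = -9*(-4 + g) = 36 - 9*g)
j(h) = (36 - 9*h)/h
611577/y((222 + 109)/(412 + 329), j(-28)) = 611577/((((222 + 109)/(412 + 329))*(1 + (-9 + 36/(-28))))) = 611577/(((331/741)*(1 + (-9 + 36*(-1/28))))) = 611577/(((331*(1/741))*(1 + (-9 - 9/7)))) = 611577/((331*(1 - 72/7)/741)) = 611577/(((331/741)*(-65/7))) = 611577/(-1655/399) = 611577*(-399/1655) = -244019223/1655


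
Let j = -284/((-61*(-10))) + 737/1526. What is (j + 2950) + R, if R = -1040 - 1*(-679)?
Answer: 1205006363/465430 ≈ 2589.0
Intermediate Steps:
j = 8093/465430 (j = -284/610 + 737*(1/1526) = -284*1/610 + 737/1526 = -142/305 + 737/1526 = 8093/465430 ≈ 0.017388)
R = -361 (R = -1040 + 679 = -361)
(j + 2950) + R = (8093/465430 + 2950) - 361 = 1373026593/465430 - 361 = 1205006363/465430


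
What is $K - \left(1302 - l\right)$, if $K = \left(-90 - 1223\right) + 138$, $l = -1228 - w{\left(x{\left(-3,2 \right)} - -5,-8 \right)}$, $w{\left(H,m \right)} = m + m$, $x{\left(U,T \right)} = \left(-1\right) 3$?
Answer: $-3689$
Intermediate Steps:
$x{\left(U,T \right)} = -3$
$w{\left(H,m \right)} = 2 m$
$l = -1212$ ($l = -1228 - 2 \left(-8\right) = -1228 - -16 = -1228 + 16 = -1212$)
$K = -1175$ ($K = -1313 + 138 = -1175$)
$K - \left(1302 - l\right) = -1175 - \left(1302 - -1212\right) = -1175 - \left(1302 + 1212\right) = -1175 - 2514 = -3689$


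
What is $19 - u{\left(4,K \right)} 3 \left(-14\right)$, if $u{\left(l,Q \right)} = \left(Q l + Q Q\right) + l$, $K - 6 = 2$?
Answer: $79800$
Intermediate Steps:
$K = 8$ ($K = 6 + 2 = 8$)
$u{\left(l,Q \right)} = l + Q^{2} + Q l$ ($u{\left(l,Q \right)} = \left(Q l + Q^{2}\right) + l = \left(Q^{2} + Q l\right) + l = l + Q^{2} + Q l$)
$19 - u{\left(4,K \right)} 3 \left(-14\right) = 19 - (4 + 8^{2} + 8 \cdot 4) 3 \left(-14\right) = 19 - (4 + 64 + 32) 3 \left(-14\right) = 19 \left(-1\right) 100 \cdot 3 \left(-14\right) = 19 \left(\left(-100\right) 3\right) \left(-14\right) = 19 \left(-300\right) \left(-14\right) = \left(-5700\right) \left(-14\right) = 79800$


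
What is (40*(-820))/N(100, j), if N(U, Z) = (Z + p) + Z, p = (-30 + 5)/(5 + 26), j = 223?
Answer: -1016800/13801 ≈ -73.676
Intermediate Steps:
p = -25/31 ≈ -0.80645
N(U, Z) = -25/31 + 2*Z (N(U, Z) = (Z - 25/31) + Z = (-25/31 + Z) + Z = -25/31 + 2*Z)
(40*(-820))/N(100, j) = (40*(-820))/(-25/31 + 2*223) = -32800/(-25/31 + 446) = -32800/13801/31 = -32800*31/13801 = -1016800/13801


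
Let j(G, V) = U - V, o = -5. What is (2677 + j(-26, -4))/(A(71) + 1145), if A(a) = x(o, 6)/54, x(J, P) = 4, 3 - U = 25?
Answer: 71793/30917 ≈ 2.3221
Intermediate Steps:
U = -22 (U = 3 - 1*25 = 3 - 25 = -22)
j(G, V) = -22 - V
A(a) = 2/27 (A(a) = 4/54 = 4*(1/54) = 2/27)
(2677 + j(-26, -4))/(A(71) + 1145) = (2677 + (-22 - 1*(-4)))/(2/27 + 1145) = (2677 + (-22 + 4))/(30917/27) = (2677 - 18)*(27/30917) = 2659*(27/30917) = 71793/30917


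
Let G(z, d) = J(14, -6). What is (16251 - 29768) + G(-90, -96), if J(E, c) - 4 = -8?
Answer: -13521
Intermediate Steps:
J(E, c) = -4 (J(E, c) = 4 - 8 = -4)
G(z, d) = -4
(16251 - 29768) + G(-90, -96) = (16251 - 29768) - 4 = -13517 - 4 = -13521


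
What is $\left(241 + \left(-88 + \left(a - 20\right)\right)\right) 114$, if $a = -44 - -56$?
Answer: $16530$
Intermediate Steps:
$a = 12$ ($a = -44 + 56 = 12$)
$\left(241 + \left(-88 + \left(a - 20\right)\right)\right) 114 = \left(241 + \left(-88 + \left(12 - 20\right)\right)\right) 114 = \left(241 - 96\right) 114 = 145 \cdot 114 = 16530$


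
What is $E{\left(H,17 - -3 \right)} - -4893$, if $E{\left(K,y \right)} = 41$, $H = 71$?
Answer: $4934$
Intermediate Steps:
$E{\left(H,17 - -3 \right)} - -4893 = 41 - -4893 = 41 + 4893 = 4934$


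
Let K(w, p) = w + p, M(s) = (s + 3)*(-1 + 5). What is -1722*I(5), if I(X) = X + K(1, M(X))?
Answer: -65436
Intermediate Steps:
M(s) = 12 + 4*s (M(s) = (3 + s)*4 = 12 + 4*s)
K(w, p) = p + w
I(X) = 13 + 5*X (I(X) = X + ((12 + 4*X) + 1) = X + (13 + 4*X) = 13 + 5*X)
-1722*I(5) = -1722*(13 + 5*5) = -1722*(13 + 25) = -1722*38 = -65436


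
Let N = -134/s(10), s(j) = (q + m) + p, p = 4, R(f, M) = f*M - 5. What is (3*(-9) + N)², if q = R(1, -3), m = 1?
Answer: 2809/9 ≈ 312.11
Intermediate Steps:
R(f, M) = -5 + M*f (R(f, M) = M*f - 5 = -5 + M*f)
q = -8 (q = -5 - 3*1 = -5 - 3 = -8)
s(j) = -3 (s(j) = (-8 + 1) + 4 = -7 + 4 = -3)
N = 134/3 (N = -134/(-3) = -134*(-⅓) = 134/3 ≈ 44.667)
(3*(-9) + N)² = (3*(-9) + 134/3)² = (-27 + 134/3)² = (53/3)² = 2809/9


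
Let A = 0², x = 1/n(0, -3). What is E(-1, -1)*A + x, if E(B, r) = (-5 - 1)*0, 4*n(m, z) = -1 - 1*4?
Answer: -⅘ ≈ -0.80000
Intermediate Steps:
n(m, z) = -5/4 (n(m, z) = (-1 - 1*4)/4 = (-1 - 4)/4 = (¼)*(-5) = -5/4)
E(B, r) = 0 (E(B, r) = -6*0 = 0)
x = -⅘ (x = 1/(-5/4) = -⅘ ≈ -0.80000)
A = 0
E(-1, -1)*A + x = 0*0 - ⅘ = 0 - ⅘ = -⅘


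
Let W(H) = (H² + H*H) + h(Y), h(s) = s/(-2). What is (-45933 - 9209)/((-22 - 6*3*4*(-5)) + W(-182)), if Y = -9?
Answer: -110284/133181 ≈ -0.82808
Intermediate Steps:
h(s) = -s/2 (h(s) = s*(-½) = -s/2)
W(H) = 9/2 + 2*H² (W(H) = (H² + H*H) - ½*(-9) = (H² + H²) + 9/2 = 2*H² + 9/2 = 9/2 + 2*H²)
(-45933 - 9209)/((-22 - 6*3*4*(-5)) + W(-182)) = (-45933 - 9209)/((-22 - 6*3*4*(-5)) + (9/2 + 2*(-182)²)) = -55142/((-22 - 72*(-5)) + (9/2 + 2*33124)) = -55142/((-22 - 6*(-60)) + (9/2 + 66248)) = -55142/((-22 + 360) + 132505/2) = -55142/(338 + 132505/2) = -55142/133181/2 = -55142*2/133181 = -110284/133181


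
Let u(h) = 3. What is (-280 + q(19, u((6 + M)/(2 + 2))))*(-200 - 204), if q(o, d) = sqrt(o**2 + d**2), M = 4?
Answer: 113120 - 404*sqrt(370) ≈ 1.0535e+5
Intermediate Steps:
q(o, d) = sqrt(d**2 + o**2)
(-280 + q(19, u((6 + M)/(2 + 2))))*(-200 - 204) = (-280 + sqrt(3**2 + 19**2))*(-200 - 204) = (-280 + sqrt(9 + 361))*(-404) = (-280 + sqrt(370))*(-404) = 113120 - 404*sqrt(370)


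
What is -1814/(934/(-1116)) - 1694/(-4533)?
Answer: 4589148094/2116911 ≈ 2167.9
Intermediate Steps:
-1814/(934/(-1116)) - 1694/(-4533) = -1814/(934*(-1/1116)) - 1694*(-1/4533) = -1814/(-467/558) + 1694/4533 = -1814*(-558/467) + 1694/4533 = 1012212/467 + 1694/4533 = 4589148094/2116911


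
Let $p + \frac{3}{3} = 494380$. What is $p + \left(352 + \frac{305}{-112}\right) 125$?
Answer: $\frac{60260323}{112} \approx 5.3804 \cdot 10^{5}$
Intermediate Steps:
$p = 494379$ ($p = -1 + 494380 = 494379$)
$p + \left(352 + \frac{305}{-112}\right) 125 = 494379 + \left(352 + \frac{305}{-112}\right) 125 = 494379 + \left(352 + 305 \left(- \frac{1}{112}\right)\right) 125 = 494379 + \left(352 - \frac{305}{112}\right) 125 = 494379 + \frac{39119}{112} \cdot 125 = 494379 + \frac{4889875}{112} = \frac{60260323}{112}$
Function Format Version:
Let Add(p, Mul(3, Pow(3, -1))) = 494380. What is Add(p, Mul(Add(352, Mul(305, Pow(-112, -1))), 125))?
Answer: Rational(60260323, 112) ≈ 5.3804e+5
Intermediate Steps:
p = 494379 (p = Add(-1, 494380) = 494379)
Add(p, Mul(Add(352, Mul(305, Pow(-112, -1))), 125)) = Add(494379, Mul(Add(352, Mul(305, Pow(-112, -1))), 125)) = Add(494379, Mul(Add(352, Mul(305, Rational(-1, 112))), 125)) = Add(494379, Mul(Add(352, Rational(-305, 112)), 125)) = Add(494379, Mul(Rational(39119, 112), 125)) = Add(494379, Rational(4889875, 112)) = Rational(60260323, 112)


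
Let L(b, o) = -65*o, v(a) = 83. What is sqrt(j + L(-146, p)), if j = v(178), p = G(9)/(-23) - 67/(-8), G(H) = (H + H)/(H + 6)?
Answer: I*sqrt(3876374)/92 ≈ 21.401*I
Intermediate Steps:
G(H) = 2*H/(6 + H) (G(H) = (2*H)/(6 + H) = 2*H/(6 + H))
p = 7657/920 (p = (2*9/(6 + 9))/(-23) - 67/(-8) = (2*9/15)*(-1/23) - 67*(-1/8) = (2*9*(1/15))*(-1/23) + 67/8 = (6/5)*(-1/23) + 67/8 = -6/115 + 67/8 = 7657/920 ≈ 8.3228)
j = 83
sqrt(j + L(-146, p)) = sqrt(83 - 65*7657/920) = sqrt(83 - 99541/184) = sqrt(-84269/184) = I*sqrt(3876374)/92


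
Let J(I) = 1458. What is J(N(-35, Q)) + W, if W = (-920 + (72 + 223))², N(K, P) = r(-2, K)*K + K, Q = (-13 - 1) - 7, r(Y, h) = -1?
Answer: 392083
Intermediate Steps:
Q = -21 (Q = -14 - 7 = -21)
N(K, P) = 0 (N(K, P) = -K + K = 0)
W = 390625 (W = (-920 + 295)² = (-625)² = 390625)
J(N(-35, Q)) + W = 1458 + 390625 = 392083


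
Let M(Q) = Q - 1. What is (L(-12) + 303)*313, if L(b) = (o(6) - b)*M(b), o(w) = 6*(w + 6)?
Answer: -246957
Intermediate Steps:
o(w) = 36 + 6*w (o(w) = 6*(6 + w) = 36 + 6*w)
M(Q) = -1 + Q
L(b) = (-1 + b)*(72 - b) (L(b) = ((36 + 6*6) - b)*(-1 + b) = ((36 + 36) - b)*(-1 + b) = (72 - b)*(-1 + b) = (-1 + b)*(72 - b))
(L(-12) + 303)*313 = (-(-1 - 12)*(-72 - 12) + 303)*313 = (-1*(-13)*(-84) + 303)*313 = (-1092 + 303)*313 = -789*313 = -246957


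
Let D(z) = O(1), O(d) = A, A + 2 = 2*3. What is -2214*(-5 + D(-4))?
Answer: 2214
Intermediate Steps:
A = 4 (A = -2 + 2*3 = -2 + 6 = 4)
O(d) = 4
D(z) = 4
-2214*(-5 + D(-4)) = -2214*(-5 + 4) = -2214*(-1) = 2214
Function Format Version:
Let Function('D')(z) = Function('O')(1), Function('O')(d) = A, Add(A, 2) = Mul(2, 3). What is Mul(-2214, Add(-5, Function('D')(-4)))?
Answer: 2214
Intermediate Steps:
A = 4 (A = Add(-2, Mul(2, 3)) = Add(-2, 6) = 4)
Function('O')(d) = 4
Function('D')(z) = 4
Mul(-2214, Add(-5, Function('D')(-4))) = Mul(-2214, Add(-5, 4)) = Mul(-2214, -1) = 2214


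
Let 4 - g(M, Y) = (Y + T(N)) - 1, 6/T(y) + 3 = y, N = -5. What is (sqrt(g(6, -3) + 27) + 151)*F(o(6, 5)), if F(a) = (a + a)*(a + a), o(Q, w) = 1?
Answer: 604 + 2*sqrt(143) ≈ 627.92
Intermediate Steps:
T(y) = 6/(-3 + y)
g(M, Y) = 23/4 - Y (g(M, Y) = 4 - ((Y + 6/(-3 - 5)) - 1) = 4 - ((Y + 6/(-8)) - 1) = 4 - ((Y + 6*(-1/8)) - 1) = 4 - ((Y - 3/4) - 1) = 4 - ((-3/4 + Y) - 1) = 4 - (-7/4 + Y) = 4 + (7/4 - Y) = 23/4 - Y)
F(a) = 4*a**2 (F(a) = (2*a)*(2*a) = 4*a**2)
(sqrt(g(6, -3) + 27) + 151)*F(o(6, 5)) = (sqrt((23/4 - 1*(-3)) + 27) + 151)*(4*1**2) = (sqrt((23/4 + 3) + 27) + 151)*(4*1) = (sqrt(35/4 + 27) + 151)*4 = (sqrt(143/4) + 151)*4 = (sqrt(143)/2 + 151)*4 = (151 + sqrt(143)/2)*4 = 604 + 2*sqrt(143)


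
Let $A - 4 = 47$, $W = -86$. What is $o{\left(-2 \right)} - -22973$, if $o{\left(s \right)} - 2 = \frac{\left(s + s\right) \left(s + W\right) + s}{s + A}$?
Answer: $\frac{160875}{7} \approx 22982.0$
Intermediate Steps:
$A = 51$ ($A = 4 + 47 = 51$)
$o{\left(s \right)} = 2 + \frac{s + 2 s \left(-86 + s\right)}{51 + s}$ ($o{\left(s \right)} = 2 + \frac{\left(s + s\right) \left(s - 86\right) + s}{s + 51} = 2 + \frac{2 s \left(-86 + s\right) + s}{51 + s} = 2 + \frac{s + 2 s \left(-86 + s\right)}{51 + s}$)
$o{\left(-2 \right)} - -22973 = \frac{102 - -338 + 2 \left(-2\right)^{2}}{51 - 2} - -22973 = \frac{102 + 338 + 2 \cdot 4}{49} + 22973 = \frac{102 + 338 + 8}{49} + 22973 = \frac{1}{49} \cdot 448 + 22973 = \frac{64}{7} + 22973 = \frac{160875}{7}$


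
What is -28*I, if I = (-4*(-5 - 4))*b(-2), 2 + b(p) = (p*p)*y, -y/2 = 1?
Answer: 10080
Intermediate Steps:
y = -2 (y = -2*1 = -2)
b(p) = -2 - 2*p² (b(p) = -2 + (p*p)*(-2) = -2 + p²*(-2) = -2 - 2*p²)
I = -360 (I = (-4*(-5 - 4))*(-2 - 2*(-2)²) = (-4*(-9))*(-2 - 2*4) = 36*(-2 - 8) = 36*(-10) = -360)
-28*I = -28*(-360) = 10080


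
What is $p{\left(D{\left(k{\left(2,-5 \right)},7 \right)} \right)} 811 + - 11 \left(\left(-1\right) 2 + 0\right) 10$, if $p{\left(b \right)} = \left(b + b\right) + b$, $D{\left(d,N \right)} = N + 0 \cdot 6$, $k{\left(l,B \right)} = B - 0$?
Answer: $17251$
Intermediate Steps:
$k{\left(l,B \right)} = B$ ($k{\left(l,B \right)} = B + 0 = B$)
$D{\left(d,N \right)} = N$ ($D{\left(d,N \right)} = N + 0 = N$)
$p{\left(b \right)} = 3 b$ ($p{\left(b \right)} = 2 b + b = 3 b$)
$p{\left(D{\left(k{\left(2,-5 \right)},7 \right)} \right)} 811 + - 11 \left(\left(-1\right) 2 + 0\right) 10 = 3 \cdot 7 \cdot 811 + - 11 \left(\left(-1\right) 2 + 0\right) 10 = 21 \cdot 811 + - 11 \left(-2 + 0\right) 10 = 17031 + \left(-11\right) \left(-2\right) 10 = 17031 + 22 \cdot 10 = 17031 + 220 = 17251$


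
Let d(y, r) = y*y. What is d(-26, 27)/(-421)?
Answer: -676/421 ≈ -1.6057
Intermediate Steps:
d(y, r) = y²
d(-26, 27)/(-421) = (-26)²/(-421) = 676*(-1/421) = -676/421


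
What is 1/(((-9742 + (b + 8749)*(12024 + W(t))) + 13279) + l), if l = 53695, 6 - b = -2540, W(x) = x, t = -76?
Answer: 1/135009892 ≈ 7.4069e-9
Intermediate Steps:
b = 2546 (b = 6 - 1*(-2540) = 6 + 2540 = 2546)
1/(((-9742 + (b + 8749)*(12024 + W(t))) + 13279) + l) = 1/(((-9742 + (2546 + 8749)*(12024 - 76)) + 13279) + 53695) = 1/(((-9742 + 11295*11948) + 13279) + 53695) = 1/(((-9742 + 134952660) + 13279) + 53695) = 1/((134942918 + 13279) + 53695) = 1/(134956197 + 53695) = 1/135009892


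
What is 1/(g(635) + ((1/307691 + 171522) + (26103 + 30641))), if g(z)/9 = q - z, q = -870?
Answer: 307691/66067719212 ≈ 4.6572e-6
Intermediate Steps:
g(z) = -7830 - 9*z (g(z) = 9*(-870 - z) = -7830 - 9*z)
1/(g(635) + ((1/307691 + 171522) + (26103 + 30641))) = 1/((-7830 - 9*635) + ((1/307691 + 171522) + (26103 + 30641))) = 1/((-7830 - 5715) + ((1/307691 + 171522) + 56744)) = 1/(-13545 + (52775775703/307691 + 56744)) = 1/(-13545 + 70235393807/307691) = 1/(66067719212/307691) = 307691/66067719212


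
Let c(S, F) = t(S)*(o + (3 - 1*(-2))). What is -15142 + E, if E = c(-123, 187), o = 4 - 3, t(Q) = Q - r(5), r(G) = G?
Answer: -15910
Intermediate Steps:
t(Q) = -5 + Q (t(Q) = Q - 1*5 = Q - 5 = -5 + Q)
o = 1
c(S, F) = -30 + 6*S (c(S, F) = (-5 + S)*(1 + (3 - 1*(-2))) = (-5 + S)*(1 + (3 + 2)) = (-5 + S)*(1 + 5) = (-5 + S)*6 = -30 + 6*S)
E = -768 (E = -30 + 6*(-123) = -30 - 738 = -768)
-15142 + E = -15142 - 768 = -15910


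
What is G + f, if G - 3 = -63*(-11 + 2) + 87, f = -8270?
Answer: -7613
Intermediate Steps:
G = 657 (G = 3 + (-63*(-11 + 2) + 87) = 3 + (-63*(-9) + 87) = 3 + (567 + 87) = 3 + 654 = 657)
G + f = 657 - 8270 = -7613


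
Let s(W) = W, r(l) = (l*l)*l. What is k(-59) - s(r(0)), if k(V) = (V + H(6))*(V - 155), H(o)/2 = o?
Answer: 10058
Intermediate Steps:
r(l) = l³ (r(l) = l²*l = l³)
H(o) = 2*o
k(V) = (-155 + V)*(12 + V) (k(V) = (V + 2*6)*(V - 155) = (V + 12)*(-155 + V) = (12 + V)*(-155 + V) = (-155 + V)*(12 + V))
k(-59) - s(r(0)) = (-1860 + (-59)² - 143*(-59)) - 1*0³ = (-1860 + 3481 + 8437) - 1*0 = 10058 + 0 = 10058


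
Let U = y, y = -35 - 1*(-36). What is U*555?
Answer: 555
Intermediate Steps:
y = 1 (y = -35 + 36 = 1)
U = 1
U*555 = 1*555 = 555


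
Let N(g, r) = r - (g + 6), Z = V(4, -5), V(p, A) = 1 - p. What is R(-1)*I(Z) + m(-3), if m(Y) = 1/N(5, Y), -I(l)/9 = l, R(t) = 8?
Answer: 3023/14 ≈ 215.93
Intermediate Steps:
Z = -3 (Z = 1 - 1*4 = 1 - 4 = -3)
I(l) = -9*l
N(g, r) = -6 + r - g (N(g, r) = r - (6 + g) = r + (-6 - g) = -6 + r - g)
m(Y) = 1/(-11 + Y) (m(Y) = 1/(-6 + Y - 1*5) = 1/(-6 + Y - 5) = 1/(-11 + Y))
R(-1)*I(Z) + m(-3) = 8*(-9*(-3)) + 1/(-11 - 3) = 8*27 + 1/(-14) = 216 - 1/14 = 3023/14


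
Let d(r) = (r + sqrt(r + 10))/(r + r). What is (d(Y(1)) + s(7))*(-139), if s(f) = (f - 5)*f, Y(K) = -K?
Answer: -1807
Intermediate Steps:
d(r) = (r + sqrt(10 + r))/(2*r) (d(r) = (r + sqrt(10 + r))/((2*r)) = (r + sqrt(10 + r))*(1/(2*r)) = (r + sqrt(10 + r))/(2*r))
s(f) = f*(-5 + f) (s(f) = (-5 + f)*f = f*(-5 + f))
(d(Y(1)) + s(7))*(-139) = ((-1*1 + sqrt(10 - 1*1))/(2*((-1*1))) + 7*(-5 + 7))*(-139) = ((1/2)*(-1 + sqrt(10 - 1))/(-1) + 7*2)*(-139) = ((1/2)*(-1)*(-1 + sqrt(9)) + 14)*(-139) = ((1/2)*(-1)*(-1 + 3) + 14)*(-139) = ((1/2)*(-1)*2 + 14)*(-139) = (-1 + 14)*(-139) = 13*(-139) = -1807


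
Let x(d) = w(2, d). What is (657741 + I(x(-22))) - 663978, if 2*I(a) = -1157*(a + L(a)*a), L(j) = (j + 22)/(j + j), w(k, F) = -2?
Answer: -10865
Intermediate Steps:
L(j) = (22 + j)/(2*j) (L(j) = (22 + j)/((2*j)) = (22 + j)*(1/(2*j)) = (22 + j)/(2*j))
x(d) = -2
I(a) = -12727/2 - 3471*a/4 (I(a) = (-1157*(a + ((22 + a)/(2*a))*a))/2 = (-1157*(a + (11 + a/2)))/2 = (-1157*(11 + 3*a/2))/2 = (-12727 - 3471*a/2)/2 = -12727/2 - 3471*a/4)
(657741 + I(x(-22))) - 663978 = (657741 + (-12727/2 - 3471/4*(-2))) - 663978 = (657741 + (-12727/2 + 3471/2)) - 663978 = (657741 - 4628) - 663978 = 653113 - 663978 = -10865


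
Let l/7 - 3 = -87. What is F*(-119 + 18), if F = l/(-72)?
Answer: -4949/6 ≈ -824.83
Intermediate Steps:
l = -588 (l = 21 + 7*(-87) = 21 - 609 = -588)
F = 49/6 (F = -588/(-72) = -588*(-1/72) = 49/6 ≈ 8.1667)
F*(-119 + 18) = 49*(-119 + 18)/6 = (49/6)*(-101) = -4949/6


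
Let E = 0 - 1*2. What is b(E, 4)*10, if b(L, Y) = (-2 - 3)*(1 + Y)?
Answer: -250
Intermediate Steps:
E = -2 (E = 0 - 2 = -2)
b(L, Y) = -5 - 5*Y (b(L, Y) = -5*(1 + Y) = -5 - 5*Y)
b(E, 4)*10 = (-5 - 5*4)*10 = (-5 - 20)*10 = -25*10 = -250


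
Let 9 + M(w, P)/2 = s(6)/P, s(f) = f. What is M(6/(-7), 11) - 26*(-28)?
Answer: 7822/11 ≈ 711.09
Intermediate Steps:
M(w, P) = -18 + 12/P (M(w, P) = -18 + 2*(6/P) = -18 + 12/P)
M(6/(-7), 11) - 26*(-28) = (-18 + 12/11) - 26*(-28) = (-18 + 12*(1/11)) + 728 = (-18 + 12/11) + 728 = -186/11 + 728 = 7822/11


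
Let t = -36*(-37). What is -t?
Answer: -1332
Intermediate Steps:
t = 1332
-t = -1*1332 = -1332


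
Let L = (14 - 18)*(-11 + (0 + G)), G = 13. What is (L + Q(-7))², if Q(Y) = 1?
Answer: 49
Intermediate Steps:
L = -8 (L = (14 - 18)*(-11 + (0 + 13)) = -4*(-11 + 13) = -4*2 = -8)
(L + Q(-7))² = (-8 + 1)² = (-7)² = 49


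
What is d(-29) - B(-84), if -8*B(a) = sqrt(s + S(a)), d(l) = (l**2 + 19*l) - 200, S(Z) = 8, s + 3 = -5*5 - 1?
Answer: 90 + I*sqrt(21)/8 ≈ 90.0 + 0.57282*I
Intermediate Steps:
s = -29 (s = -3 + (-5*5 - 1) = -3 + (-25 - 1) = -3 - 26 = -29)
d(l) = -200 + l**2 + 19*l
B(a) = -I*sqrt(21)/8 (B(a) = -sqrt(-29 + 8)/8 = -I*sqrt(21)/8)
d(-29) - B(-84) = (-200 + (-29)**2 + 19*(-29)) - (-1)*I*sqrt(21)/8 = (-200 + 841 - 551) + I*sqrt(21)/8 = 90 + I*sqrt(21)/8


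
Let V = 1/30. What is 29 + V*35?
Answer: 181/6 ≈ 30.167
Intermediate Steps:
V = 1/30 ≈ 0.033333
29 + V*35 = 29 + (1/30)*35 = 29 + 7/6 = 181/6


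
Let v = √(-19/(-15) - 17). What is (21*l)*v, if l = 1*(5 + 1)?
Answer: 84*I*√885/5 ≈ 499.78*I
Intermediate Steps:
v = 2*I*√885/15 (v = √(-19*(-1/15) - 17) = √(19/15 - 17) = √(-236/15) = 2*I*√885/15 ≈ 3.9665*I)
l = 6 (l = 1*6 = 6)
(21*l)*v = (21*6)*(2*I*√885/15) = 126*(2*I*√885/15) = 84*I*√885/5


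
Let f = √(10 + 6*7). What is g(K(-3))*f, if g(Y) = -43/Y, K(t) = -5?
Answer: 86*√13/5 ≈ 62.016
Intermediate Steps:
f = 2*√13 (f = √(10 + 42) = √52 = 2*√13 ≈ 7.2111)
g(K(-3))*f = (-43/(-5))*(2*√13) = (-43*(-⅕))*(2*√13) = 43*(2*√13)/5 = 86*√13/5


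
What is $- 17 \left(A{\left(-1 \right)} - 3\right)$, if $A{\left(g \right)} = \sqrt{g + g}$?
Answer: $51 - 17 i \sqrt{2} \approx 51.0 - 24.042 i$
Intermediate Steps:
$A{\left(g \right)} = \sqrt{2} \sqrt{g}$ ($A{\left(g \right)} = \sqrt{2 g} = \sqrt{2} \sqrt{g}$)
$- 17 \left(A{\left(-1 \right)} - 3\right) = - 17 \left(\sqrt{2} \sqrt{-1} - 3\right) = - 17 \left(\sqrt{2} i - 3\right) = - 17 \left(i \sqrt{2} - 3\right) = - 17 \left(-3 + i \sqrt{2}\right) = 51 - 17 i \sqrt{2}$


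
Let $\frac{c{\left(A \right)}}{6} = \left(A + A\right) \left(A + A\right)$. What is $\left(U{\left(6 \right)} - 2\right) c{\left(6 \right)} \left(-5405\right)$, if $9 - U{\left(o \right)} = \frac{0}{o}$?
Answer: $-32689440$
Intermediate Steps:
$c{\left(A \right)} = 24 A^{2}$ ($c{\left(A \right)} = 6 \left(A + A\right) \left(A + A\right) = 6 \cdot 2 A 2 A = 6 \cdot 4 A^{2} = 24 A^{2}$)
$U{\left(o \right)} = 9$ ($U{\left(o \right)} = 9 - \frac{0}{o} = 9 - 0 = 9 + 0 = 9$)
$\left(U{\left(6 \right)} - 2\right) c{\left(6 \right)} \left(-5405\right) = \left(9 - 2\right) 24 \cdot 6^{2} \left(-5405\right) = 7 \cdot 24 \cdot 36 \left(-5405\right) = 7 \cdot 864 \left(-5405\right) = 6048 \left(-5405\right) = -32689440$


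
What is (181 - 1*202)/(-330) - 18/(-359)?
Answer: 4493/39490 ≈ 0.11378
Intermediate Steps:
(181 - 1*202)/(-330) - 18/(-359) = (181 - 202)*(-1/330) - 18*(-1/359) = -21*(-1/330) + 18/359 = 7/110 + 18/359 = 4493/39490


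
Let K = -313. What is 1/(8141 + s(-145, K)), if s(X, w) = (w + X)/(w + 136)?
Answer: 177/1441415 ≈ 0.00012280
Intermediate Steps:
s(X, w) = (X + w)/(136 + w)
1/(8141 + s(-145, K)) = 1/(8141 + (-145 - 313)/(136 - 313)) = 1/(8141 - 458/(-177)) = 1/(8141 - 1/177*(-458)) = 1/(8141 + 458/177) = 1/(1441415/177) = 177/1441415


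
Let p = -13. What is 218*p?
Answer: -2834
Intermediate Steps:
218*p = 218*(-13) = -2834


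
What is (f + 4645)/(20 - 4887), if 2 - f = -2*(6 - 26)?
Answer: -4607/4867 ≈ -0.94658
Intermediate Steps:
f = -38 (f = 2 - (-2)*(6 - 26) = 2 - (-2)*(-20) = 2 - 1*40 = 2 - 40 = -38)
(f + 4645)/(20 - 4887) = (-38 + 4645)/(20 - 4887) = 4607/(-4867) = 4607*(-1/4867) = -4607/4867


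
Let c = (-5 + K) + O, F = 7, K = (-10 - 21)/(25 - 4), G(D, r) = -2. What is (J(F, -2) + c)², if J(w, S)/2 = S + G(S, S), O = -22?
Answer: 586756/441 ≈ 1330.5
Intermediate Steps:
K = -31/21 ≈ -1.4762
c = -598/21 (c = (-5 - 31/21) - 22 = -136/21 - 22 = -598/21 ≈ -28.476)
J(w, S) = -4 + 2*S (J(w, S) = 2*(S - 2) = 2*(-2 + S) = -4 + 2*S)
(J(F, -2) + c)² = ((-4 + 2*(-2)) - 598/21)² = ((-4 - 4) - 598/21)² = (-8 - 598/21)² = (-766/21)² = 586756/441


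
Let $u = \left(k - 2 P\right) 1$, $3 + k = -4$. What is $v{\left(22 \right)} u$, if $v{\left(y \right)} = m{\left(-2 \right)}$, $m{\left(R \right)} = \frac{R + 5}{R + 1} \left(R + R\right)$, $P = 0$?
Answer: $-84$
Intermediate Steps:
$k = -7$ ($k = -3 - 4 = -7$)
$m{\left(R \right)} = \frac{2 R \left(5 + R\right)}{1 + R}$ ($m{\left(R \right)} = \frac{5 + R}{1 + R} 2 R = \frac{2 R \left(5 + R\right)}{1 + R}$)
$v{\left(y \right)} = 12$ ($v{\left(y \right)} = 2 \left(-2\right) \frac{1}{1 - 2} \left(5 - 2\right) = 2 \left(-2\right) \frac{1}{-1} \cdot 3 = 2 \left(-2\right) \left(-1\right) 3 = 12$)
$u = -7$ ($u = \left(-7 - 0\right) 1 = \left(-7 + 0\right) 1 = \left(-7\right) 1 = -7$)
$v{\left(22 \right)} u = 12 \left(-7\right) = -84$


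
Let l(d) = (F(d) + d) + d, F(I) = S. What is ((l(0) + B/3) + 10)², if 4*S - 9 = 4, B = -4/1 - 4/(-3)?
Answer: 198025/1296 ≈ 152.80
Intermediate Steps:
B = -8/3 (B = -4*1 - 4*(-⅓) = -4 + 4/3 = -8/3 ≈ -2.6667)
S = 13/4 (S = 9/4 + (¼)*4 = 9/4 + 1 = 13/4 ≈ 3.2500)
F(I) = 13/4
l(d) = 13/4 + 2*d (l(d) = (13/4 + d) + d = 13/4 + 2*d)
((l(0) + B/3) + 10)² = (((13/4 + 2*0) - 8/3/3) + 10)² = (((13/4 + 0) - 8/3*⅓) + 10)² = ((13/4 - 8/9) + 10)² = (85/36 + 10)² = (445/36)² = 198025/1296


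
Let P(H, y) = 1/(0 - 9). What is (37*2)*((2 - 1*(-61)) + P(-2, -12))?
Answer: 41884/9 ≈ 4653.8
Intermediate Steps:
P(H, y) = -⅑ (P(H, y) = 1/(-9) = -⅑)
(37*2)*((2 - 1*(-61)) + P(-2, -12)) = (37*2)*((2 - 1*(-61)) - ⅑) = 74*((2 + 61) - ⅑) = 74*(63 - ⅑) = 74*(566/9) = 41884/9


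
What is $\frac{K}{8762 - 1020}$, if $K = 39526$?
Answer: $\frac{19763}{3871} \approx 5.1054$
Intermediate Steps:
$\frac{K}{8762 - 1020} = \frac{39526}{8762 - 1020} = \frac{39526}{7742} = 39526 \cdot \frac{1}{7742} = \frac{19763}{3871}$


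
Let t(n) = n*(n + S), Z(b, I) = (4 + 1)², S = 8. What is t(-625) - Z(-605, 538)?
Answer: 385600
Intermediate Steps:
Z(b, I) = 25 (Z(b, I) = 5² = 25)
t(n) = n*(8 + n) (t(n) = n*(n + 8) = n*(8 + n))
t(-625) - Z(-605, 538) = -625*(8 - 625) - 1*25 = -625*(-617) - 25 = 385625 - 25 = 385600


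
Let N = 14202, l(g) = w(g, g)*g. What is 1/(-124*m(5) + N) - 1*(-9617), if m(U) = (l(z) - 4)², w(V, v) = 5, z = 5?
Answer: 389315393/40482 ≈ 9617.0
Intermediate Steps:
l(g) = 5*g
m(U) = 441 (m(U) = (5*5 - 4)² = (25 - 4)² = 21² = 441)
1/(-124*m(5) + N) - 1*(-9617) = 1/(-124*441 + 14202) - 1*(-9617) = 1/(-54684 + 14202) + 9617 = 1/(-40482) + 9617 = -1/40482 + 9617 = 389315393/40482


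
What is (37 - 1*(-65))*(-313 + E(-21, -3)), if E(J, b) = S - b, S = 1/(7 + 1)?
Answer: -126429/4 ≈ -31607.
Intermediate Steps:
S = ⅛ (S = 1/8 = ⅛ ≈ 0.12500)
E(J, b) = ⅛ - b
(37 - 1*(-65))*(-313 + E(-21, -3)) = (37 - 1*(-65))*(-313 + (⅛ - 1*(-3))) = (37 + 65)*(-313 + (⅛ + 3)) = 102*(-313 + 25/8) = 102*(-2479/8) = -126429/4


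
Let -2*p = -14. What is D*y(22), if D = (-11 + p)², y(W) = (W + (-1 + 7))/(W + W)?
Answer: 112/11 ≈ 10.182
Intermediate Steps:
p = 7 (p = -½*(-14) = 7)
y(W) = (6 + W)/(2*W) (y(W) = (W + 6)/((2*W)) = (6 + W)*(1/(2*W)) = (6 + W)/(2*W))
D = 16 (D = (-11 + 7)² = (-4)² = 16)
D*y(22) = 16*((½)*(6 + 22)/22) = 16*((½)*(1/22)*28) = 16*(7/11) = 112/11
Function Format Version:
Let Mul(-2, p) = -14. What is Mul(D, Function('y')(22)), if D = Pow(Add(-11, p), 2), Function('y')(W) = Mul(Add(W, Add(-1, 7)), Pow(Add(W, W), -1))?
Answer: Rational(112, 11) ≈ 10.182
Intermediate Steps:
p = 7 (p = Mul(Rational(-1, 2), -14) = 7)
Function('y')(W) = Mul(Rational(1, 2), Pow(W, -1), Add(6, W)) (Function('y')(W) = Mul(Add(W, 6), Pow(Mul(2, W), -1)) = Mul(Add(6, W), Mul(Rational(1, 2), Pow(W, -1))) = Mul(Rational(1, 2), Pow(W, -1), Add(6, W)))
D = 16 (D = Pow(Add(-11, 7), 2) = Pow(-4, 2) = 16)
Mul(D, Function('y')(22)) = Mul(16, Mul(Rational(1, 2), Pow(22, -1), Add(6, 22))) = Mul(16, Mul(Rational(1, 2), Rational(1, 22), 28)) = Mul(16, Rational(7, 11)) = Rational(112, 11)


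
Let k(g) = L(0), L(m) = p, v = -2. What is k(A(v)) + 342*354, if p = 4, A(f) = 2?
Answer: 121072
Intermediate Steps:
L(m) = 4
k(g) = 4
k(A(v)) + 342*354 = 4 + 342*354 = 4 + 121068 = 121072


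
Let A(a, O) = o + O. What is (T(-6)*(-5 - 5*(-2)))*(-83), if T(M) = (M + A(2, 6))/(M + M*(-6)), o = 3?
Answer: -83/2 ≈ -41.500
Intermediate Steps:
A(a, O) = 3 + O
T(M) = -(9 + M)/(5*M) (T(M) = (M + (3 + 6))/(M + M*(-6)) = (M + 9)/(M - 6*M) = (9 + M)/((-5*M)) = (9 + M)*(-1/(5*M)) = -(9 + M)/(5*M))
(T(-6)*(-5 - 5*(-2)))*(-83) = (((⅕)*(-9 - 1*(-6))/(-6))*(-5 - 5*(-2)))*(-83) = (((⅕)*(-⅙)*(-9 + 6))*(-5 + 10))*(-83) = (((⅕)*(-⅙)*(-3))*5)*(-83) = ((⅒)*5)*(-83) = (½)*(-83) = -83/2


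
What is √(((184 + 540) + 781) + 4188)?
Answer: √5693 ≈ 75.452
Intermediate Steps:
√(((184 + 540) + 781) + 4188) = √((724 + 781) + 4188) = √(1505 + 4188) = √5693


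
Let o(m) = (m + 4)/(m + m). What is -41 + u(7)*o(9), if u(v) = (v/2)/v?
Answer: -1463/36 ≈ -40.639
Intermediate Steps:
u(v) = ½ (u(v) = (v*(½))/v = (v/2)/v = ½)
o(m) = (4 + m)/(2*m) (o(m) = (4 + m)/((2*m)) = (4 + m)*(1/(2*m)) = (4 + m)/(2*m))
-41 + u(7)*o(9) = -41 + ((½)*(4 + 9)/9)/2 = -41 + ((½)*(⅑)*13)/2 = -41 + (½)*(13/18) = -41 + 13/36 = -1463/36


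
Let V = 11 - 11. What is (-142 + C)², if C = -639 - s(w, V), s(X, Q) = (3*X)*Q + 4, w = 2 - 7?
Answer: 616225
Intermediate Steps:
V = 0
w = -5
s(X, Q) = 4 + 3*Q*X (s(X, Q) = 3*Q*X + 4 = 4 + 3*Q*X)
C = -643 (C = -639 - (4 + 3*0*(-5)) = -639 - (4 + 0) = -639 - 1*4 = -639 - 4 = -643)
(-142 + C)² = (-142 - 643)² = (-785)² = 616225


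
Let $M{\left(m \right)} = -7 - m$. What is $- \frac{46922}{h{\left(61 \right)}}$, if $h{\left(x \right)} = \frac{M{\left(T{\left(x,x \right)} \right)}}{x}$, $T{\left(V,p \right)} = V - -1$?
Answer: $\frac{2862242}{69} \approx 41482.0$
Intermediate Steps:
$T{\left(V,p \right)} = 1 + V$ ($T{\left(V,p \right)} = V + 1 = 1 + V$)
$h{\left(x \right)} = \frac{-8 - x}{x}$ ($h{\left(x \right)} = \frac{-7 - \left(1 + x\right)}{x} = \frac{-8 - x}{x}$)
$- \frac{46922}{h{\left(61 \right)}} = - \frac{46922}{\frac{1}{61} \left(-8 - 61\right)} = - \frac{46922}{\frac{1}{61} \left(-69\right)} = - \frac{46922}{- \frac{69}{61}} = \left(-46922\right) \left(- \frac{61}{69}\right) = \frac{2862242}{69}$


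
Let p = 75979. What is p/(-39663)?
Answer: -75979/39663 ≈ -1.9156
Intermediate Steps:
p/(-39663) = 75979/(-39663) = 75979*(-1/39663) = -75979/39663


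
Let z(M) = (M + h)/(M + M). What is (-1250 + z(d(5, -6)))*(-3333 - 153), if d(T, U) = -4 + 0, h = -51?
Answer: 17334135/4 ≈ 4.3335e+6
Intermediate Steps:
d(T, U) = -4
z(M) = (-51 + M)/(2*M) (z(M) = (M - 51)/(M + M) = (-51 + M)/((2*M)) = (-51 + M)*(1/(2*M)) = (-51 + M)/(2*M))
(-1250 + z(d(5, -6)))*(-3333 - 153) = (-1250 + (1/2)*(-51 - 4)/(-4))*(-3333 - 153) = (-1250 + (1/2)*(-1/4)*(-55))*(-3486) = (-1250 + 55/8)*(-3486) = -9945/8*(-3486) = 17334135/4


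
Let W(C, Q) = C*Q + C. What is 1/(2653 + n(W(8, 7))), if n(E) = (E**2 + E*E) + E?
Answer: 1/10909 ≈ 9.1667e-5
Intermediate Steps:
W(C, Q) = C + C*Q
n(E) = E + 2*E**2 (n(E) = (E**2 + E**2) + E = 2*E**2 + E = E + 2*E**2)
1/(2653 + n(W(8, 7))) = 1/(2653 + (8*(1 + 7))*(1 + 2*(8*(1 + 7)))) = 1/(2653 + (8*8)*(1 + 2*(8*8))) = 1/(2653 + 64*(1 + 2*64)) = 1/(2653 + 64*(1 + 128)) = 1/(2653 + 64*129) = 1/(2653 + 8256) = 1/10909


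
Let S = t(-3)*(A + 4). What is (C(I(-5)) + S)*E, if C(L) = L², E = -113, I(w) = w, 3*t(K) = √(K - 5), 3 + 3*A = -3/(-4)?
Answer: -2825 - 1469*I*√2/6 ≈ -2825.0 - 346.25*I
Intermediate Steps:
A = -¾ (A = -1 + (-3/(-4))/3 = -1 + (-3*(-¼))/3 = -1 + (⅓)*(¾) = -1 + ¼ = -¾ ≈ -0.75000)
t(K) = √(-5 + K)/3 (t(K) = √(K - 5)/3 = √(-5 + K)/3)
S = 13*I*√2/6 (S = (√(-5 - 3)/3)*(-¾ + 4) = (√(-8)/3)*(13/4) = ((2*I*√2)/3)*(13/4) = (2*I*√2/3)*(13/4) = 13*I*√2/6 ≈ 3.0641*I)
(C(I(-5)) + S)*E = ((-5)² + 13*I*√2/6)*(-113) = (25 + 13*I*√2/6)*(-113) = -2825 - 1469*I*√2/6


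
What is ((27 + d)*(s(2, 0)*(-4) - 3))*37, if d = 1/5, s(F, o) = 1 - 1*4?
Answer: 45288/5 ≈ 9057.6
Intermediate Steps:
s(F, o) = -3 (s(F, o) = 1 - 4 = -3)
d = ⅕ ≈ 0.20000
((27 + d)*(s(2, 0)*(-4) - 3))*37 = ((27 + ⅕)*(-3*(-4) - 3))*37 = (136*(12 - 3)/5)*37 = ((136/5)*9)*37 = (1224/5)*37 = 45288/5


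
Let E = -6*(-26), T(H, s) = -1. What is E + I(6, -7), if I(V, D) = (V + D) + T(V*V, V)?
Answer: 154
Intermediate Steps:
I(V, D) = -1 + D + V (I(V, D) = (V + D) - 1 = (D + V) - 1 = -1 + D + V)
E = 156
E + I(6, -7) = 156 + (-1 - 7 + 6) = 156 - 2 = 154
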